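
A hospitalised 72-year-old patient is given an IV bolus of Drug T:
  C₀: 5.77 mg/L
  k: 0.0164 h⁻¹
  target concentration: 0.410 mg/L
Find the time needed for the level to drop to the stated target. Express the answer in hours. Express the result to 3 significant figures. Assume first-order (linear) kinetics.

161 h

t = ln(C₀ / C) / k = ln(5.770 / 0.410) / 0.01640
  = ln(14.07) / 0.01640 = 2.644 / 0.01640 = 161.2 h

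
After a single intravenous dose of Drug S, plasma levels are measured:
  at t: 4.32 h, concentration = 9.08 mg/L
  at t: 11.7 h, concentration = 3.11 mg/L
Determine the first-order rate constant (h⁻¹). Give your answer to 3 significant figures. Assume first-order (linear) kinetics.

k = ln(C₁/C₂) / (t₂ − t₁) = ln(9.08/3.11) / (11.7 − 4.32)
  = 1.071 / 7.380 = 0.1451 h⁻¹

0.145 h⁻¹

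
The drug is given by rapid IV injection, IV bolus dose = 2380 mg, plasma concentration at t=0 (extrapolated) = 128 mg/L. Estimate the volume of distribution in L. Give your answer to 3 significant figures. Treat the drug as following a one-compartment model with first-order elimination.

Vd = Dose / C₀ = 2380 / 128 = 18.59 L

18.6 L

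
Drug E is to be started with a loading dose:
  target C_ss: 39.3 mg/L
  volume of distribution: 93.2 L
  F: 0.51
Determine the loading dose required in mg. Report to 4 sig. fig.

7182 mg

LD = Css × Vd / F = 39.3 × 93.2 / 0.51 = 7182 mg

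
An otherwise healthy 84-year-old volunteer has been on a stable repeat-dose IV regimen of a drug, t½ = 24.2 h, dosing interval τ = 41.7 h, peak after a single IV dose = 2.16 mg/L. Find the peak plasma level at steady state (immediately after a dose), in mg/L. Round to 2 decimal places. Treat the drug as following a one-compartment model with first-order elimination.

3.10 mg/L

k = ln2 / t½ = 0.693147 / 24.2 = 0.02864 h⁻¹
e^(−kτ) = e^(−0.02864 × 41.7) = 0.3029
Accumulation ratio R = 1 / (1 − e^(−kτ)) = 1 / (1 − 0.3029) = 1.435
Steady-state peak = C₀ × R = 2.16 × 1.435 = 3.100 mg/L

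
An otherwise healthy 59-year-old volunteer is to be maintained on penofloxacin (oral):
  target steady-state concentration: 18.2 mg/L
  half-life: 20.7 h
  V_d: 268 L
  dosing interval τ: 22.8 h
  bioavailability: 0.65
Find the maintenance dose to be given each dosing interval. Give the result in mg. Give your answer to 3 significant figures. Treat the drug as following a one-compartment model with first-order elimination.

5730 mg

k = ln2 / t½ = 0.693147 / 20.7 = 0.03349 h⁻¹
CL = k × Vd = 0.03349 × 268 = 8.975 L/h
At steady state, F × (Dose/τ) = Css × CL.
Dose = Css × CL × τ / F = 18.2 × 8.975 × 22.8 / 0.65 = 5730 mg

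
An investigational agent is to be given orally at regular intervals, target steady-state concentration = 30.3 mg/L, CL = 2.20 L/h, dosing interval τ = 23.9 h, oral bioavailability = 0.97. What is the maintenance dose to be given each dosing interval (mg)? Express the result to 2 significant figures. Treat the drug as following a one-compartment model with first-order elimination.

1600 mg

At steady state, F × (Dose/τ) = Css × CL.
Dose = Css × CL × τ / F = 30.3 × 2.200 × 23.9 / 0.97 = 1642 mg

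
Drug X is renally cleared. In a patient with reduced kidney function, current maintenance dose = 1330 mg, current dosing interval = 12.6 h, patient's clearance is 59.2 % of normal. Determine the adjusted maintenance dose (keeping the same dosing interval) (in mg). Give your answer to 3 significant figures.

To keep the same average steady-state level, dosing rate must scale with clearance.
CL ratio = 59.2 / 100 = 0.5920
New dose (same interval) = 1330 × 0.5920 = 787.4 mg

787 mg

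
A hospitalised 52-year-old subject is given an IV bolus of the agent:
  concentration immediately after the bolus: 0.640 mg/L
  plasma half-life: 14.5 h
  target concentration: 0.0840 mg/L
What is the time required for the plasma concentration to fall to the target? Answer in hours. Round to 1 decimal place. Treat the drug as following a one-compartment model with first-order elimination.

42.5 h

k = ln2 / t½ = 0.693147 / 14.5 = 0.04780 h⁻¹
t = ln(C₀ / C) / k = ln(0.6400 / 0.0840) / 0.04780
  = ln(7.619) / 0.04780 = 2.031 / 0.04780 = 42.49 h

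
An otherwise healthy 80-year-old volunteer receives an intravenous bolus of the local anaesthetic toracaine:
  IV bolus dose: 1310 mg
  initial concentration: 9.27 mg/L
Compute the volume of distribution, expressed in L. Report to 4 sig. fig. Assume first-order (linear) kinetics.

Vd = Dose / C₀ = 1310 / 9.27 = 141.3 L

141.3 L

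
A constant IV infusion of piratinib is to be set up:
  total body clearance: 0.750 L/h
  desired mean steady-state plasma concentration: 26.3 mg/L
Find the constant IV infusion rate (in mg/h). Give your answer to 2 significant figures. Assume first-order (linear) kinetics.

At steady state, infusion rate R₀ = Css × CL = 26.3 × 0.7500 = 19.73 mg/h

20 mg/h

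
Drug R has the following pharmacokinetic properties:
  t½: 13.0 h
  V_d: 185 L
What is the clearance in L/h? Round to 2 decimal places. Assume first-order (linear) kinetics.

9.86 L/h

k = ln2 / t½ = 0.693147 / 13.0 = 0.05332 h⁻¹
CL = k × Vd = 0.05332 × 185 = 9.864 L/h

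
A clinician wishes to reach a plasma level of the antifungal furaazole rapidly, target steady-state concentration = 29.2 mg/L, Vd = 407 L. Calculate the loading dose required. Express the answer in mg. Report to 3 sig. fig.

11900 mg

LD = Css × Vd = 29.2 × 407 = 11880 mg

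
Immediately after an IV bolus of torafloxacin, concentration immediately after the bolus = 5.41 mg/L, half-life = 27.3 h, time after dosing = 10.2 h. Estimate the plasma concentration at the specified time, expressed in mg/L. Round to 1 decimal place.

4.2 mg/L

k = ln2 / t½ = 0.693147 / 27.3 = 0.02539 h⁻¹
C = C₀ · e^(−k·t) = 5.410 × e^(−0.02539 × 10.2)
  = 5.410 × 0.7718 = 4.175 mg/L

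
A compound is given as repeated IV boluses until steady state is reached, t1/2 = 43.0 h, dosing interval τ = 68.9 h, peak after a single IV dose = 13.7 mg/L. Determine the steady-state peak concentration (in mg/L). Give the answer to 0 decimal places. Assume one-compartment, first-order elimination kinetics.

k = ln2 / t½ = 0.693147 / 43.0 = 0.01612 h⁻¹
e^(−kτ) = e^(−0.01612 × 68.9) = 0.3293
Accumulation ratio R = 1 / (1 − e^(−kτ)) = 1 / (1 − 0.3293) = 1.491
Steady-state peak = C₀ × R = 13.7 × 1.491 = 20.43 mg/L

20 mg/L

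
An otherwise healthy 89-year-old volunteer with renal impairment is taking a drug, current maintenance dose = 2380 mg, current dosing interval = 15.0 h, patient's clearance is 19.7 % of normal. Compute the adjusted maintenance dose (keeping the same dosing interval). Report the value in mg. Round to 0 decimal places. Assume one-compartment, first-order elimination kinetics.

To keep the same average steady-state level, dosing rate must scale with clearance.
CL ratio = 19.7 / 100 = 0.1970
New dose (same interval) = 2380 × 0.1970 = 468.9 mg

469 mg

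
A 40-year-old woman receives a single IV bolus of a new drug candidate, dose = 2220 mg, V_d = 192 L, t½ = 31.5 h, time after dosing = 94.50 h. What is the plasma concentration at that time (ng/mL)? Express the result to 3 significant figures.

1450 ng/mL

C₀ = Dose / Vd = 2220 / 192 = 11.56 mg/L
k = ln2 / t½ = 0.693147 / 31.5 = 0.02200 h⁻¹
t / t½ = 94.50 / 31.5 = 3 half-lives
C = C₀ × (1/2)^3 = 11.56 × 0.1250 = 1.445 mg/L
Convert: 1.445 mg/L × 1000 = 1445 ng/mL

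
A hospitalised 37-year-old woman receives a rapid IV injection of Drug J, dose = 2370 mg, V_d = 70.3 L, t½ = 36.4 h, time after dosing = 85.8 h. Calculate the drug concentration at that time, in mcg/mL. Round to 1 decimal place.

C₀ = Dose / Vd = 2370 / 70.3 = 33.71 mg/L
k = ln2 / t½ = 0.693147 / 36.4 = 0.01904 h⁻¹
C = C₀ · e^(−k·t) = 33.71 × e^(−0.01904 × 85.8)
  = 33.71 × 0.1952 = 6.580 mg/L
(6.580 mg/L = 6.580 mcg/mL)

6.6 mcg/mL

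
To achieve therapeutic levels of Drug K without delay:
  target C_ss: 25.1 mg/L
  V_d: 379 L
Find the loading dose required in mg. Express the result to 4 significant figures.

LD = Css × Vd = 25.1 × 379 = 9513 mg

9513 mg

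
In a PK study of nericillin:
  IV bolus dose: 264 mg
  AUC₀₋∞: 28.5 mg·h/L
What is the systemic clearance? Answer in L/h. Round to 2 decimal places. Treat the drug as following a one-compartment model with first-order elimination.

9.26 L/h

CL = Dose / AUC = 264 / 28.5 = 9.263 L/h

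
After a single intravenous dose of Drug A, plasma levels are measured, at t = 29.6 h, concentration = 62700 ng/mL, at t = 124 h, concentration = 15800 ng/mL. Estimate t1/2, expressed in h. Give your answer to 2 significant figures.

k = ln(C₁/C₂) / (t₂ − t₁) = ln(62700/15800) / (124 − 29.6)
  = 1.378 / 94.40 = 0.01460 h⁻¹
t½ = ln2 / k = 0.693147 / 0.01460 = 47.48 h

47 h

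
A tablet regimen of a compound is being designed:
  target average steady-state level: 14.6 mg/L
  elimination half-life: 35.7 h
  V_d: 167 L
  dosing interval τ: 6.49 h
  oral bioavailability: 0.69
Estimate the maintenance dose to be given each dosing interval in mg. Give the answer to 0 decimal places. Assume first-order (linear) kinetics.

445 mg

k = ln2 / t½ = 0.693147 / 35.7 = 0.01942 h⁻¹
CL = k × Vd = 0.01942 × 167 = 3.243 L/h
At steady state, F × (Dose/τ) = Css × CL.
Dose = Css × CL × τ / F = 14.6 × 3.243 × 6.49 / 0.69 = 445.3 mg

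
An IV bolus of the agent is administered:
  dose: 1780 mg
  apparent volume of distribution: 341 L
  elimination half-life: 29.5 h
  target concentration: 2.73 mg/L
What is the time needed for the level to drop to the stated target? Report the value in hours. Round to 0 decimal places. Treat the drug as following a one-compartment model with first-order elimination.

C₀ = Dose / Vd = 1780 / 341 = 5.220 mg/L
k = ln2 / t½ = 0.693147 / 29.5 = 0.02350 h⁻¹
t = ln(C₀ / C) / k = ln(5.220 / 2.73) / 0.02350
  = ln(1.912) / 0.02350 = 0.6481 / 0.02350 = 27.58 h

28 h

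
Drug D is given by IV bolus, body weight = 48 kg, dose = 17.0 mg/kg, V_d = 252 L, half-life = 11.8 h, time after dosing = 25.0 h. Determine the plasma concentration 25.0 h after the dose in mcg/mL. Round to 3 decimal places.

Total dose = 17.0 × 48 = 816.0 mg
C₀ = Dose / Vd = 816.0 / 252 = 3.238 mg/L
k = ln2 / t½ = 0.693147 / 11.8 = 0.05874 h⁻¹
C = C₀ · e^(−k·t) = 3.238 × e^(−0.05874 × 25.0)
  = 3.238 × 0.2303 = 0.7457 mg/L
(0.7457 mg/L = 0.7457 mcg/mL)

0.746 mcg/mL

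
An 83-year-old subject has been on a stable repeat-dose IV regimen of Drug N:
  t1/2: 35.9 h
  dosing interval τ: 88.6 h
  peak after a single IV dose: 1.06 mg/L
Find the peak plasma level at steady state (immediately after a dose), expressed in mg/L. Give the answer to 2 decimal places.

k = ln2 / t½ = 0.693147 / 35.9 = 0.01931 h⁻¹
e^(−kτ) = e^(−0.01931 × 88.6) = 0.1807
Accumulation ratio R = 1 / (1 − e^(−kτ)) = 1 / (1 − 0.1807) = 1.221
Steady-state peak = C₀ × R = 1.06 × 1.221 = 1.294 mg/L

1.29 mg/L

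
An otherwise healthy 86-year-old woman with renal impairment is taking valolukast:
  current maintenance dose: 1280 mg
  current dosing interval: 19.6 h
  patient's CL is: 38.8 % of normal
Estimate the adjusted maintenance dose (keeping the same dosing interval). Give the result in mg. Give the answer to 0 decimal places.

To keep the same average steady-state level, dosing rate must scale with clearance.
CL ratio = 38.8 / 100 = 0.3880
New dose (same interval) = 1280 × 0.3880 = 496.6 mg

497 mg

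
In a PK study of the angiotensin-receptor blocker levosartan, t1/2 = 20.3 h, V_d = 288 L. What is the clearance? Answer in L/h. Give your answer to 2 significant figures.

k = ln2 / t½ = 0.693147 / 20.3 = 0.03415 h⁻¹
CL = k × Vd = 0.03415 × 288 = 9.835 L/h

9.8 L/h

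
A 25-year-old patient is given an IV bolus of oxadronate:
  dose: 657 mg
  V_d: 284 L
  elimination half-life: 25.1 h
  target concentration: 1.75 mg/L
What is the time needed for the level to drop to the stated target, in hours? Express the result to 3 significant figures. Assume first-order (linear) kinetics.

10.1 h

C₀ = Dose / Vd = 657.0 / 284 = 2.313 mg/L
k = ln2 / t½ = 0.693147 / 25.1 = 0.02762 h⁻¹
t = ln(C₀ / C) / k = ln(2.313 / 1.75) / 0.02762
  = ln(1.322) / 0.02762 = 0.2791 / 0.02762 = 10.10 h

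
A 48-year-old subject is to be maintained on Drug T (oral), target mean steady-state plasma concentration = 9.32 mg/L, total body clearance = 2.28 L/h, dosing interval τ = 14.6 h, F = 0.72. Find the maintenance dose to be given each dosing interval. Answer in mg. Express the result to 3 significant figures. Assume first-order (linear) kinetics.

431 mg

At steady state, F × (Dose/τ) = Css × CL.
Dose = Css × CL × τ / F = 9.32 × 2.280 × 14.6 / 0.72 = 430.9 mg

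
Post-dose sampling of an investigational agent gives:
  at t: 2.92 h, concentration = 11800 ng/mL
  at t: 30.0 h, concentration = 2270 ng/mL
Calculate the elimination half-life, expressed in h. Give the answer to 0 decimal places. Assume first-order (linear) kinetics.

11 h

k = ln(C₁/C₂) / (t₂ − t₁) = ln(11800/2270) / (30.0 − 2.92)
  = 1.648 / 27.08 = 0.06086 h⁻¹
t½ = ln2 / k = 0.693147 / 0.06086 = 11.39 h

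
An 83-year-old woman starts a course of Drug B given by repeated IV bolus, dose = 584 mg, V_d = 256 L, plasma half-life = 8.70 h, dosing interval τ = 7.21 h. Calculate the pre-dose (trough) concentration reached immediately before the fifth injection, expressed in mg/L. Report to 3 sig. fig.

C₀ per dose = Dose / Vd = 584 / 256 = 2.281 mg/L
k = ln2 / t½ = 0.693147 / 8.70 = 0.07967 h⁻¹
Fraction remaining after one interval: r = e^(−kτ) = e^(−0.07967 × 7.21) = 0.5630
Before dose 5, 4 doses have been given (aged 1τ, 2τ, 3τ, 4τ).
C_trough = C₀ × (r + r² + … + r^4) = C₀ × r(1−r^4)/(1−r)
        = 2.281 × 0.5630 × (1 − 0.1005) / (1 − 0.5630) = 2.643 mg/L

2.64 mg/L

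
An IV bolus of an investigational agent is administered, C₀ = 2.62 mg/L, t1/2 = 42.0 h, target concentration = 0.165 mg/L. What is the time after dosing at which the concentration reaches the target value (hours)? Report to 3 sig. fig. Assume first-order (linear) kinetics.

168 h

k = ln2 / t½ = 0.693147 / 42.0 = 0.01650 h⁻¹
t = ln(C₀ / C) / k = ln(2.620 / 0.165) / 0.01650
  = ln(15.88) / 0.01650 = 2.765 / 0.01650 = 167.6 h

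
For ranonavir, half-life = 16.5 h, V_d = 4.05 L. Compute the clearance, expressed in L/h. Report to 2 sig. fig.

k = ln2 / t½ = 0.693147 / 16.5 = 0.04201 h⁻¹
CL = k × Vd = 0.04201 × 4.05 = 0.1701 L/h

0.17 L/h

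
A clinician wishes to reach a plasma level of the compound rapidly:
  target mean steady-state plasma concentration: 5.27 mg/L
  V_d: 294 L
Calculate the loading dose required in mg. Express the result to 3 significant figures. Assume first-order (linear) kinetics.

1550 mg

LD = Css × Vd = 5.27 × 294 = 1549 mg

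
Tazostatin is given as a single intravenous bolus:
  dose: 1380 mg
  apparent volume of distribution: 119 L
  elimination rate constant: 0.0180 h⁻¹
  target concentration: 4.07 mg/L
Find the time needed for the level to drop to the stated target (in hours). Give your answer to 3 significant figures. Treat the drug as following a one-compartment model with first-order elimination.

C₀ = Dose / Vd = 1380 / 119 = 11.60 mg/L
t = ln(C₀ / C) / k = ln(11.60 / 4.07) / 0.01800
  = ln(2.850) / 0.01800 = 1.047 / 0.01800 = 58.17 h

58.2 h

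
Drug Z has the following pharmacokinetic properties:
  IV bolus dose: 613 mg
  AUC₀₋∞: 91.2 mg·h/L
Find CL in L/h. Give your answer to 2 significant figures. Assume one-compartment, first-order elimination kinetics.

6.7 L/h

CL = Dose / AUC = 613 / 91.2 = 6.721 L/h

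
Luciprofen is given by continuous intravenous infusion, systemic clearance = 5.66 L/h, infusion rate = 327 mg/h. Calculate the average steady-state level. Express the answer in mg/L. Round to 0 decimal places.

At steady state Css = R₀ / CL = 327 / 5.660 = 57.77 mg/L

58 mg/L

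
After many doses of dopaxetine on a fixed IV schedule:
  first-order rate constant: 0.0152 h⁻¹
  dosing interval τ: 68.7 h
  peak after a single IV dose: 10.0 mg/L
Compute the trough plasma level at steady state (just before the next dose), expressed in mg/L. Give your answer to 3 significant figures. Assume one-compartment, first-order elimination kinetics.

e^(−kτ) = e^(−0.01520 × 68.7) = 0.3520
Accumulation ratio R = 1 / (1 − e^(−kτ)) = 1 / (1 − 0.3520) = 1.543
Steady-state trough = C₀ × R × e^(−kτ) = 10.0 × 1.543 × 0.3520 = 5.431 mg/L

5.43 mg/L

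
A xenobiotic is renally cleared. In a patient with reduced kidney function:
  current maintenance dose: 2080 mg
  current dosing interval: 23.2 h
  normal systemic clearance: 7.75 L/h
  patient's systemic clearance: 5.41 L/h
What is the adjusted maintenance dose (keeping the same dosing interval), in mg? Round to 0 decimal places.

1452 mg

To keep the same average steady-state level, dosing rate must scale with clearance.
CL ratio = 5.41 / 7.75 = 0.6981
New dose (same interval) = 2080 × 0.6981 = 1452 mg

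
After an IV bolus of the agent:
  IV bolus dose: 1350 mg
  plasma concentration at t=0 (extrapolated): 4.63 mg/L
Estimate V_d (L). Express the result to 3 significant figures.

Vd = Dose / C₀ = 1350 / 4.63 = 291.6 L

292 L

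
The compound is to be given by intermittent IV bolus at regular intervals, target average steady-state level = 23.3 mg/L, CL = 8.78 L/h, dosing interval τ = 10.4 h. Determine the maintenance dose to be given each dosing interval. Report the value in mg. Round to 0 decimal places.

2128 mg

At steady state, Dose/τ = Css × CL.
Dose = Css × CL × τ = 23.3 × 8.780 × 10.4 = 2128 mg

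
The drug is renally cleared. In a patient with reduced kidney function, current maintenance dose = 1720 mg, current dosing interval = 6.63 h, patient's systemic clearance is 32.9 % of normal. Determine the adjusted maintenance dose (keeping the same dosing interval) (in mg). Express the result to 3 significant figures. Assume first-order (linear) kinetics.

566 mg

To keep the same average steady-state level, dosing rate must scale with clearance.
CL ratio = 32.9 / 100 = 0.3290
New dose (same interval) = 1720 × 0.3290 = 565.9 mg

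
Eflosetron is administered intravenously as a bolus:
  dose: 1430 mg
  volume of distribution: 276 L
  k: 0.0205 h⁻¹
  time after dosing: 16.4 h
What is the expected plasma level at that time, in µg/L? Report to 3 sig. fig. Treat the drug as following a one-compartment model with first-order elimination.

C₀ = Dose / Vd = 1430 / 276 = 5.181 mg/L
C = C₀ · e^(−k·t) = 5.181 × e^(−0.02050 × 16.4)
  = 5.181 × 0.7145 = 3.702 mg/L
Convert: 3.702 mg/L × 1000 = 3702 µg/L

3700 µg/L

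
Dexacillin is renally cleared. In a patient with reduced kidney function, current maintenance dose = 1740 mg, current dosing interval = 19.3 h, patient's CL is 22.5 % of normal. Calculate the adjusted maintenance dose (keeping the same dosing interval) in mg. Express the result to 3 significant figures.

To keep the same average steady-state level, dosing rate must scale with clearance.
CL ratio = 22.5 / 100 = 0.2250
New dose (same interval) = 1740 × 0.2250 = 391.5 mg

392 mg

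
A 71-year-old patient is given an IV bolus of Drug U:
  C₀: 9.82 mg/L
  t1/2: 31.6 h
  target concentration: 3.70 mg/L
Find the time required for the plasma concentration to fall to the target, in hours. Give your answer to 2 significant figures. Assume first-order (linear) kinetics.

k = ln2 / t½ = 0.693147 / 31.6 = 0.02194 h⁻¹
t = ln(C₀ / C) / k = ln(9.820 / 3.70) / 0.02194
  = ln(2.654) / 0.02194 = 0.9761 / 0.02194 = 44.49 h

44 h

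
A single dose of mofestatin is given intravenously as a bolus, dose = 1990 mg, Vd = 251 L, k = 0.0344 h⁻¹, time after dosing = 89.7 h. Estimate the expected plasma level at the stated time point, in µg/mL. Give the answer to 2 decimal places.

0.36 µg/mL

C₀ = Dose / Vd = 1990 / 251 = 7.928 mg/L
C = C₀ · e^(−k·t) = 7.928 × e^(−0.03440 × 89.7)
  = 7.928 × 0.04570 = 0.3623 mg/L
(0.3623 mg/L = 0.3623 µg/mL)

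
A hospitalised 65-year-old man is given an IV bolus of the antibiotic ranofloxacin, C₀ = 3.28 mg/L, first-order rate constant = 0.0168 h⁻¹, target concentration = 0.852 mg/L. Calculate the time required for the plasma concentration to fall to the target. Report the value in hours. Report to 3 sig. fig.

80.2 h

t = ln(C₀ / C) / k = ln(3.280 / 0.852) / 0.01680
  = ln(3.850) / 0.01680 = 1.348 / 0.01680 = 80.24 h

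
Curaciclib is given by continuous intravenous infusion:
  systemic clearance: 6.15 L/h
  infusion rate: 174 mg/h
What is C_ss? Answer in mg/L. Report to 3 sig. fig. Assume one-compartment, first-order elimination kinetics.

At steady state Css = R₀ / CL = 174 / 6.150 = 28.29 mg/L

28.3 mg/L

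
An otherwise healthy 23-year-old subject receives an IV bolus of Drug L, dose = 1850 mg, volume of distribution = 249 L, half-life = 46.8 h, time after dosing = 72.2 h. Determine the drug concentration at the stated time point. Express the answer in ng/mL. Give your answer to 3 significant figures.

C₀ = Dose / Vd = 1850 / 249 = 7.430 mg/L
k = ln2 / t½ = 0.693147 / 46.8 = 0.01481 h⁻¹
C = C₀ · e^(−k·t) = 7.430 × e^(−0.01481 × 72.2)
  = 7.430 × 0.3433 = 2.551 mg/L
Convert: 2.551 mg/L × 1000 = 2551 ng/mL

2550 ng/mL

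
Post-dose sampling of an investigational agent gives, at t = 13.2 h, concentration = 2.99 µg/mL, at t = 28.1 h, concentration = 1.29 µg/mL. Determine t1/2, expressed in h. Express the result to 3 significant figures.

k = ln(C₁/C₂) / (t₂ − t₁) = ln(2.99/1.29) / (28.1 − 13.2)
  = 0.8406 / 14.90 = 0.05642 h⁻¹
t½ = ln2 / k = 0.693147 / 0.05642 = 12.29 h

12.3 h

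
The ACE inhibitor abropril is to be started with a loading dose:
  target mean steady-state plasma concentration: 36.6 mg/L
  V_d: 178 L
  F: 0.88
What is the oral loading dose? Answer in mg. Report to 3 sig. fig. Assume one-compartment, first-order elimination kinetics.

LD = Css × Vd / F = 36.6 × 178 / 0.88 = 7403 mg

7400 mg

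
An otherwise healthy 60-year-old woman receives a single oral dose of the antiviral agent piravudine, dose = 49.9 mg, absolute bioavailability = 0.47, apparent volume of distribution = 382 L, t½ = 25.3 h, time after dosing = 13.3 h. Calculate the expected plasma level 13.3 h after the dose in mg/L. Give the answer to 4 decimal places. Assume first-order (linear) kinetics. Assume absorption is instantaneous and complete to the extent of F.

0.0426 mg/L

Amount reaching circulation = F × Dose = 0.47 × 49.90 = 23.45 mg
C₀ = F·Dose / Vd = 23.45 / 382 = 0.06139 mg/L
k = ln2 / t½ = 0.693147 / 25.3 = 0.02740 h⁻¹
C = C₀ · e^(−k·t) = 0.06139 × e^(−0.02740 × 13.3)
  = 0.06139 × 0.6946 = 0.04264 mg/L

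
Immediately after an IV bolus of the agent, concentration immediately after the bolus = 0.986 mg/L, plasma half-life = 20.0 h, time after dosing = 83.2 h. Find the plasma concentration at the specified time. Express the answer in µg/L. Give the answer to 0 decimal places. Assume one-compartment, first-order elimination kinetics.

k = ln2 / t½ = 0.693147 / 20.0 = 0.03466 h⁻¹
C = C₀ · e^(−k·t) = 0.9860 × e^(−0.03466 × 83.2)
  = 0.9860 × 0.05593 = 0.05515 mg/L
Convert: 0.05515 mg/L × 1000 = 55.15 µg/L

55 µg/L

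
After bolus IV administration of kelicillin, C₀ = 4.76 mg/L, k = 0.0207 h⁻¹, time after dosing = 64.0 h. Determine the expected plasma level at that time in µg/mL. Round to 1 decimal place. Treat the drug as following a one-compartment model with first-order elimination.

C = C₀ · e^(−k·t) = 4.760 × e^(−0.02070 × 64.0)
  = 4.760 × 0.2659 = 1.266 mg/L
(1.266 mg/L = 1.266 µg/mL)

1.3 µg/mL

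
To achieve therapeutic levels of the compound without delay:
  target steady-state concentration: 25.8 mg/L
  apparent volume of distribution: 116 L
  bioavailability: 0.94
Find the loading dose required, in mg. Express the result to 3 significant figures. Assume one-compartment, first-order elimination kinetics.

LD = Css × Vd / F = 25.8 × 116 / 0.94 = 3184 mg

3180 mg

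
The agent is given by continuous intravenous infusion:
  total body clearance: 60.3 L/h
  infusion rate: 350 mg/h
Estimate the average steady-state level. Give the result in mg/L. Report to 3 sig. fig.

5.80 mg/L

At steady state Css = R₀ / CL = 350 / 60.30 = 5.804 mg/L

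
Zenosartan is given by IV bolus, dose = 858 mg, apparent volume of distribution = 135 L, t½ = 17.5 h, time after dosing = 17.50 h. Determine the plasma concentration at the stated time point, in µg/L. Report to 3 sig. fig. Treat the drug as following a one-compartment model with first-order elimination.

C₀ = Dose / Vd = 858.0 / 135 = 6.356 mg/L
k = ln2 / t½ = 0.693147 / 17.5 = 0.03961 h⁻¹
t / t½ = 17.50 / 17.5 = 1 half-lives
C = C₀ × (1/2)^1 = 6.356 × 0.5000 = 3.178 mg/L
Convert: 3.178 mg/L × 1000 = 3178 µg/L

3180 µg/L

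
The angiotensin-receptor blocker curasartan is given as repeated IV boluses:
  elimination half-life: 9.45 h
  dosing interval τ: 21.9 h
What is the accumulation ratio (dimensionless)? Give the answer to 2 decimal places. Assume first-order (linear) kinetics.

1.25

k = ln2 / t½ = 0.693147 / 9.45 = 0.07335 h⁻¹
e^(−kτ) = e^(−0.07335 × 21.9) = 0.2006
Accumulation ratio R = 1 / (1 − e^(−kτ)) = 1 / (1 − 0.2006) = 1.251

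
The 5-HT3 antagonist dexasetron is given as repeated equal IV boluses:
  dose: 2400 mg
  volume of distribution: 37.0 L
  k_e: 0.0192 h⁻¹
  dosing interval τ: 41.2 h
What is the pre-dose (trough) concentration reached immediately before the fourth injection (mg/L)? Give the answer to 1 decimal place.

48.8 mg/L

C₀ per dose = Dose / Vd = 2400 / 37.0 = 64.86 mg/L
Fraction remaining after one interval: r = e^(−kτ) = e^(−0.01920 × 41.2) = 0.4534
Before dose 4, 3 doses have been given (aged 1τ, 2τ, 3τ).
C_trough = C₀ × (r + r² + … + r^3) = C₀ × r(1−r^3)/(1−r)
        = 64.86 × 0.4534 × (1 − 0.09321) / (1 − 0.4534) = 48.79 mg/L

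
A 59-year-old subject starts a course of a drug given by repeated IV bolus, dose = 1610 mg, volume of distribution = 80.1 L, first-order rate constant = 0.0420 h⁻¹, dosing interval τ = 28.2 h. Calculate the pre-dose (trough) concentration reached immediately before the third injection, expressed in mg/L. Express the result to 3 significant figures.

C₀ per dose = Dose / Vd = 1610 / 80.1 = 20.10 mg/L
Fraction remaining after one interval: r = e^(−kτ) = e^(−0.04200 × 28.2) = 0.3059
Before dose 3, 2 doses have been given (aged 1τ, 2τ).
C_trough = C₀ × (r + r²) = 20.10 × (0.3059 + 0.09357) = 8.029 mg/L

8.03 mg/L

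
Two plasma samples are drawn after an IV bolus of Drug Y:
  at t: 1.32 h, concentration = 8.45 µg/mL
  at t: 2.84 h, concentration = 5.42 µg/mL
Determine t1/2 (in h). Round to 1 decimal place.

2.4 h

k = ln(C₁/C₂) / (t₂ − t₁) = ln(8.45/5.42) / (2.84 − 1.32)
  = 0.4441 / 1.520 = 0.2922 h⁻¹
t½ = ln2 / k = 0.693147 / 0.2922 = 2.372 h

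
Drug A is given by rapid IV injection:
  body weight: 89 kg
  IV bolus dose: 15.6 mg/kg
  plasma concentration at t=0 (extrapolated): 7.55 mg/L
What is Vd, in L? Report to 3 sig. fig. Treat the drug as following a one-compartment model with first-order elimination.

Dose = 15.6 × 89 = 1388 mg
Vd = Dose / C₀ = 1388 / 7.55 = 183.8 L

184 L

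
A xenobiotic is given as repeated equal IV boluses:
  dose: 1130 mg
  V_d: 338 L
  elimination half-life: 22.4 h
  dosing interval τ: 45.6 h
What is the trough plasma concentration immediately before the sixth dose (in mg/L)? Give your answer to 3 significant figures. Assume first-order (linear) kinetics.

1.08 mg/L

C₀ per dose = Dose / Vd = 1130 / 338 = 3.343 mg/L
k = ln2 / t½ = 0.693147 / 22.4 = 0.03094 h⁻¹
Fraction remaining after one interval: r = e^(−kτ) = e^(−0.03094 × 45.6) = 0.2439
Before dose 6, 5 doses have been given (aged 1τ, 2τ, 3τ, 4τ, 5τ).
C_trough = C₀ × (r + r² + … + r^5) = C₀ × r(1−r^5)/(1−r)
        = 3.343 × 0.2439 × (1 − 0.0008631) / (1 − 0.2439) = 1.077 mg/L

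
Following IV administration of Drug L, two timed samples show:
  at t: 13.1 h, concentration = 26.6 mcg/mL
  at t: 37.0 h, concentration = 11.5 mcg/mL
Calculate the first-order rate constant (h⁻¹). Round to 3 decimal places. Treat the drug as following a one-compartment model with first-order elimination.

k = ln(C₁/C₂) / (t₂ − t₁) = ln(26.6/11.5) / (37.0 − 13.1)
  = 0.8386 / 23.90 = 0.03509 h⁻¹

0.035 h⁻¹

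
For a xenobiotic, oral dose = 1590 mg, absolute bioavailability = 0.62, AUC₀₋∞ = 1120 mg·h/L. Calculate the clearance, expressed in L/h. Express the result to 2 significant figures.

0.88 L/h

CL = F·Dose / AUC = 0.62 × 1590 / 1120 = 0.8802 L/h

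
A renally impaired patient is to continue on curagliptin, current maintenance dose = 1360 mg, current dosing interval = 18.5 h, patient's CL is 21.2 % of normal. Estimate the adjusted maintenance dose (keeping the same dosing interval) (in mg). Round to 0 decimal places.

To keep the same average steady-state level, dosing rate must scale with clearance.
CL ratio = 21.2 / 100 = 0.2120
New dose (same interval) = 1360 × 0.2120 = 288.3 mg

288 mg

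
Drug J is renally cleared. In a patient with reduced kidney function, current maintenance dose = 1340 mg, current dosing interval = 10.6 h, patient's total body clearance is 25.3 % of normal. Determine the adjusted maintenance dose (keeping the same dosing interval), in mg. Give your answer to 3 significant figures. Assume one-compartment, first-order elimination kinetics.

To keep the same average steady-state level, dosing rate must scale with clearance.
CL ratio = 25.3 / 100 = 0.2530
New dose (same interval) = 1340 × 0.2530 = 339.0 mg

339 mg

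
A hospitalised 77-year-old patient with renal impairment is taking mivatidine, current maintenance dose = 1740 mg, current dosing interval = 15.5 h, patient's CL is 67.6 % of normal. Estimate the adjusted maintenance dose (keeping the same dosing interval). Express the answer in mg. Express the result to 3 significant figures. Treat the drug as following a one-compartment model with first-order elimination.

To keep the same average steady-state level, dosing rate must scale with clearance.
CL ratio = 67.6 / 100 = 0.6760
New dose (same interval) = 1740 × 0.6760 = 1176 mg

1180 mg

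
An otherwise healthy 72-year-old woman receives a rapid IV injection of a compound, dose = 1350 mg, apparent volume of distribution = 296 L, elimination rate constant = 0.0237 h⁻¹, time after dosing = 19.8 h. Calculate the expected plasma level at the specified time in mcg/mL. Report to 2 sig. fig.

2.9 mcg/mL

C₀ = Dose / Vd = 1350 / 296 = 4.561 mg/L
C = C₀ · e^(−k·t) = 4.561 × e^(−0.02370 × 19.8)
  = 4.561 × 0.6255 = 2.853 mg/L
(2.853 mg/L = 2.853 mcg/mL)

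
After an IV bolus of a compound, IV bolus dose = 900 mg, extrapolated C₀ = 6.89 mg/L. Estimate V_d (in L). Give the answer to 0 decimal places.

131 L

Vd = Dose / C₀ = 900.0 / 6.89 = 130.6 L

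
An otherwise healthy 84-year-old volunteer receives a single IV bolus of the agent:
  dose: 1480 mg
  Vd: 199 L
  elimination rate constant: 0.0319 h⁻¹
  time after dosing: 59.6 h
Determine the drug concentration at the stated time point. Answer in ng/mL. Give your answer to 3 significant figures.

1110 ng/mL

C₀ = Dose / Vd = 1480 / 199 = 7.437 mg/L
C = C₀ · e^(−k·t) = 7.437 × e^(−0.03190 × 59.6)
  = 7.437 × 0.1494 = 1.111 mg/L
Convert: 1.111 mg/L × 1000 = 1111 ng/mL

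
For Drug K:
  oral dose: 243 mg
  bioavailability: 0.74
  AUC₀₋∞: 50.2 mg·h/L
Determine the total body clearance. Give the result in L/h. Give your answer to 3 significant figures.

3.58 L/h

CL = F·Dose / AUC = 0.74 × 243 / 50.2 = 3.582 L/h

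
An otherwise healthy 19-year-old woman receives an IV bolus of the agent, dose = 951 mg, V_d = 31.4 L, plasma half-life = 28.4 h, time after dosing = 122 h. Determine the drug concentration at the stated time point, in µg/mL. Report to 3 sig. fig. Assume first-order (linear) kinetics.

1.54 µg/mL

C₀ = Dose / Vd = 951.0 / 31.4 = 30.29 mg/L
k = ln2 / t½ = 0.693147 / 28.4 = 0.02441 h⁻¹
C = C₀ · e^(−k·t) = 30.29 × e^(−0.02441 × 122)
  = 30.29 × 0.05089 = 1.541 mg/L
(1.541 mg/L = 1.541 µg/mL)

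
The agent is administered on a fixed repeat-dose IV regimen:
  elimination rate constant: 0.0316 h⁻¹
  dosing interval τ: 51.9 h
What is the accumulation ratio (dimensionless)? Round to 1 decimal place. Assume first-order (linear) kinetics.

1.2

e^(−kτ) = e^(−0.03160 × 51.9) = 0.1940
Accumulation ratio R = 1 / (1 − e^(−kτ)) = 1 / (1 − 0.1940) = 1.241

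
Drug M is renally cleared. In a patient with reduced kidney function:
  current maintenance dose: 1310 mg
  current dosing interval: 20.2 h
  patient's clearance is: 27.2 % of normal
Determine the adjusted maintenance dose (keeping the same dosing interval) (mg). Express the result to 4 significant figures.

356.3 mg

To keep the same average steady-state level, dosing rate must scale with clearance.
CL ratio = 27.2 / 100 = 0.2720
New dose (same interval) = 1310 × 0.2720 = 356.3 mg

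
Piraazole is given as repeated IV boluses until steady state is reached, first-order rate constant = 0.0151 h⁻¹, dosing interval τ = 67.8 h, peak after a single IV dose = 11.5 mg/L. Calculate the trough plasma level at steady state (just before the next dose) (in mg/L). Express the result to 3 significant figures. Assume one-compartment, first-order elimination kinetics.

e^(−kτ) = e^(−0.01510 × 67.8) = 0.3592
Accumulation ratio R = 1 / (1 − e^(−kτ)) = 1 / (1 − 0.3592) = 1.561
Steady-state trough = C₀ × R × e^(−kτ) = 11.5 × 1.561 × 0.3592 = 6.448 mg/L

6.45 mg/L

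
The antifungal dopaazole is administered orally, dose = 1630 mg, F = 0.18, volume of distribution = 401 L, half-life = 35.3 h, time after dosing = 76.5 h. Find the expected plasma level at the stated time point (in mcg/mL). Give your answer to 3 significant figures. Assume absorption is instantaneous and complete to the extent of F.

0.163 mcg/mL

Amount reaching circulation = F × Dose = 0.18 × 1630 = 293.4 mg
C₀ = F·Dose / Vd = 293.4 / 401 = 0.7317 mg/L
k = ln2 / t½ = 0.693147 / 35.3 = 0.01964 h⁻¹
C = C₀ · e^(−k·t) = 0.7317 × e^(−0.01964 × 76.5)
  = 0.7317 × 0.2226 = 0.1629 mg/L
(0.1629 mg/L = 0.1629 mcg/mL)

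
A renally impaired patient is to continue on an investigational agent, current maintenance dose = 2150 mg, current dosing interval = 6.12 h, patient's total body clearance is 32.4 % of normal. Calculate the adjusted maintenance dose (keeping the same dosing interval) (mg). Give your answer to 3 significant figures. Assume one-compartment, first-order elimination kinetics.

697 mg

To keep the same average steady-state level, dosing rate must scale with clearance.
CL ratio = 32.4 / 100 = 0.3240
New dose (same interval) = 2150 × 0.3240 = 696.6 mg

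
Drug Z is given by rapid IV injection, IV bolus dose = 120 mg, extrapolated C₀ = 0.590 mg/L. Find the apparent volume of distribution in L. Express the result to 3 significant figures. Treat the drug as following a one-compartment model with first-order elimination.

Vd = Dose / C₀ = 120.0 / 0.590 = 203.4 L

203 L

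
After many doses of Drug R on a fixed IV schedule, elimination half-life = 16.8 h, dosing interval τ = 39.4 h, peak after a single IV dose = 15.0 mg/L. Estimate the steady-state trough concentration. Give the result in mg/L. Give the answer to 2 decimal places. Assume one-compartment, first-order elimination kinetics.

3.68 mg/L

k = ln2 / t½ = 0.693147 / 16.8 = 0.04126 h⁻¹
e^(−kτ) = e^(−0.04126 × 39.4) = 0.1968
Accumulation ratio R = 1 / (1 − e^(−kτ)) = 1 / (1 − 0.1968) = 1.245
Steady-state trough = C₀ × R × e^(−kτ) = 15.0 × 1.245 × 0.1968 = 3.675 mg/L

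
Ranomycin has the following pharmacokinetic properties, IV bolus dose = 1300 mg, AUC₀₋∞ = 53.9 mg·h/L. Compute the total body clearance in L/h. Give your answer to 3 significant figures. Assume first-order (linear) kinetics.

CL = Dose / AUC = 1300 / 53.9 = 24.12 L/h

24.1 L/h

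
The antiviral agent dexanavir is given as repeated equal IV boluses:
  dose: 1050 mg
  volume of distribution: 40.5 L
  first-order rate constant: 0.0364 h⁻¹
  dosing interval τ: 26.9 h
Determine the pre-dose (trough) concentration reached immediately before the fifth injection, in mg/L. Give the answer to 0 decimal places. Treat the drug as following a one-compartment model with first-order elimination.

15 mg/L

C₀ per dose = Dose / Vd = 1050 / 40.5 = 25.93 mg/L
Fraction remaining after one interval: r = e^(−kτ) = e^(−0.03640 × 26.9) = 0.3756
Before dose 5, 4 doses have been given (aged 1τ, 2τ, 3τ, 4τ).
C_trough = C₀ × (r + r² + … + r^4) = C₀ × r(1−r^4)/(1−r)
        = 25.93 × 0.3756 × (1 − 0.01990) / (1 − 0.3756) = 15.29 mg/L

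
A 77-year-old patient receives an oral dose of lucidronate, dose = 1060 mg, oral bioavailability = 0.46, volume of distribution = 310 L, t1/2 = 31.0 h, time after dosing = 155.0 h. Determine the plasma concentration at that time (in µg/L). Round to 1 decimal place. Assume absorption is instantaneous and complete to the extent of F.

49.2 µg/L

Amount reaching circulation = F × Dose = 0.46 × 1060 = 487.6 mg
C₀ = F·Dose / Vd = 487.6 / 310 = 1.573 mg/L
k = ln2 / t½ = 0.693147 / 31.0 = 0.02236 h⁻¹
t / t½ = 155.0 / 31.0 = 5 half-lives
C = C₀ × (1/2)^5 = 1.573 × 0.03125 = 0.04916 mg/L
Convert: 0.04916 mg/L × 1000 = 49.16 µg/L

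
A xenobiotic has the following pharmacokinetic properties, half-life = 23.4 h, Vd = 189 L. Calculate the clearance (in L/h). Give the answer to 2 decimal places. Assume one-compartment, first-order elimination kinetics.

5.60 L/h

k = ln2 / t½ = 0.693147 / 23.4 = 0.02962 h⁻¹
CL = k × Vd = 0.02962 × 189 = 5.598 L/h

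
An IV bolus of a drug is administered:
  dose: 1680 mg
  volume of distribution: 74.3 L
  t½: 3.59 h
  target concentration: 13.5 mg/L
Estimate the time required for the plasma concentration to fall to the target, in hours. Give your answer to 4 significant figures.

C₀ = Dose / Vd = 1680 / 74.3 = 22.61 mg/L
k = ln2 / t½ = 0.693147 / 3.59 = 0.1931 h⁻¹
t = ln(C₀ / C) / k = ln(22.61 / 13.5) / 0.1931
  = ln(1.675) / 0.1931 = 0.5158 / 0.1931 = 2.671 h

2.671 h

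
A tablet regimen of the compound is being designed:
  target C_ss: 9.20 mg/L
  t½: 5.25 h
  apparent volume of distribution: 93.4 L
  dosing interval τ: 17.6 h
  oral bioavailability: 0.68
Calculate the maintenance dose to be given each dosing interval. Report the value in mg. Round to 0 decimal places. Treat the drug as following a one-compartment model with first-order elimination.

2936 mg

k = ln2 / t½ = 0.693147 / 5.25 = 0.1320 h⁻¹
CL = k × Vd = 0.1320 × 93.4 = 12.33 L/h
At steady state, F × (Dose/τ) = Css × CL.
Dose = Css × CL × τ / F = 9.20 × 12.33 × 17.6 / 0.68 = 2936 mg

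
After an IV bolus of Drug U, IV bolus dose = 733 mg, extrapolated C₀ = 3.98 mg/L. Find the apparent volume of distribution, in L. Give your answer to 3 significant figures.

184 L

Vd = Dose / C₀ = 733.0 / 3.98 = 184.2 L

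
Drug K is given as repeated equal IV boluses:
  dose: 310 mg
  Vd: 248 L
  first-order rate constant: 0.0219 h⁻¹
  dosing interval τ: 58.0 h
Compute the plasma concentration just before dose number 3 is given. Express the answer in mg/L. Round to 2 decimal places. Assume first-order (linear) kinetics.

C₀ per dose = Dose / Vd = 310 / 248 = 1.250 mg/L
Fraction remaining after one interval: r = e^(−kτ) = e^(−0.02190 × 58.0) = 0.2808
Before dose 3, 2 doses have been given (aged 1τ, 2τ).
C_trough = C₀ × (r + r²) = 1.250 × (0.2808 + 0.07885) = 0.4496 mg/L

0.45 mg/L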